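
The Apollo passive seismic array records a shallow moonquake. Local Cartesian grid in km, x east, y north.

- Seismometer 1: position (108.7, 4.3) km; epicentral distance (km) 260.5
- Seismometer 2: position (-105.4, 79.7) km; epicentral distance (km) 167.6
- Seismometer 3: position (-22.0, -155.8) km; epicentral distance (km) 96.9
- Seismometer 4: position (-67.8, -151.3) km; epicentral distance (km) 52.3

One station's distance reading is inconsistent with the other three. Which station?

Solve using three stations at a time. Using Seismometer 1, Seismometer 3, Seismometer 4 (subtract circle equations pairwise → linear system) gives (x, y) ≈ (-115.1, -129.0).
Distances from that point to each station vs reported:
  Seismometer 1: calculated 260.5 vs reported 260.5 → residual 0.0 km
  Seismometer 2: calculated 208.9 vs reported 167.6 → residual 41.3 km
  Seismometer 3: calculated 96.9 vs reported 96.9 → residual 0.0 km
  Seismometer 4: calculated 52.3 vs reported 52.3 → residual 0.0 km
Seismometer 1, Seismometer 3, Seismometer 4 are mutually consistent (residuals ≈ 0); Seismometer 2 is off by 41.3 km.

Seismometer 2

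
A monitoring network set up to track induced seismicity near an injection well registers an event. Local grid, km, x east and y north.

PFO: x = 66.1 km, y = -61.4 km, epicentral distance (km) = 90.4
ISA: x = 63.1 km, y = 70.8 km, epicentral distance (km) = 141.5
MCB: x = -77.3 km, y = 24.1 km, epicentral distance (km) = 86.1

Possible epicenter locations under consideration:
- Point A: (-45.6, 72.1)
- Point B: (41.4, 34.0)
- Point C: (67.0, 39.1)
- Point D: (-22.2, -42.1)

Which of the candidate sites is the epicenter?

For each candidate, compare |candidate − station| to the reported distance:
Point A: residuals PFO 83.7, ISA 32.8, MCB 28.6 → max 83.7 km
Point B: residuals PFO 8.1, ISA 98.8, MCB 33.0 → max 98.8 km
Point C: residuals PFO 10.1, ISA 109.6, MCB 59.0 → max 109.6 km
Point D: residuals PFO 0.0, ISA 0.0, MCB 0.0 → max 0.0 km
Only Point D has all residuals ≈ 0.

Point D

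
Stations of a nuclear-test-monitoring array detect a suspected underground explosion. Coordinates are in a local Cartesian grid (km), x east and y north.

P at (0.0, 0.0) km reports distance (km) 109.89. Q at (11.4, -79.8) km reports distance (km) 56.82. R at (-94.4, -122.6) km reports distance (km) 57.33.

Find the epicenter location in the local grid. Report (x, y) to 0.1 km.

(-40.9, -102.0)

Circle about each station: x² + y² = 109.89²; (x − 11.4)² + (y + 79.8)² = 56.82²; (x + 94.4)² + (y + 122.6)² = 57.33².
Subtracting the P equation from the Q and R equations removes the quadratic terms:
22.8 x − 159.6 y = 15345.30
-188.8 x − 245.2 y = 32731.20
Solving the 2×2 system: x ≈ -40.9, y ≈ -102.0 km.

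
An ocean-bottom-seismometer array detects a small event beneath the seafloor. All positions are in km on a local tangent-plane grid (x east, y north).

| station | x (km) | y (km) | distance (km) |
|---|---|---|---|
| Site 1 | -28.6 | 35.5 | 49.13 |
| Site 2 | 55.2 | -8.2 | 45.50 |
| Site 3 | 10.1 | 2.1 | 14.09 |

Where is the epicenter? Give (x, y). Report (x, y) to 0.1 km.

Circle about each station: (x + 28.6)² + (y − 35.5)² = 49.13²; (x − 55.2)² + (y + 8.2)² = 45.50²; (x − 10.1)² + (y − 2.1)² = 14.09².
Subtracting the Site 1 equation from the Site 2 and Site 3 equations removes the quadratic terms:
167.6 x − 87.4 y = 1379.58
77.4 x − 66.8 y = 243.44
Solving the 2×2 system: x ≈ 16.0, y ≈ 14.9 km.
Check against Site 1 (with the unrounded x, y): √((x + 28.6)²+(y − 35.5)²) = 49.13 ≈ 49.13 km. ✓

x ≈ 16.0 km, y ≈ 14.9 km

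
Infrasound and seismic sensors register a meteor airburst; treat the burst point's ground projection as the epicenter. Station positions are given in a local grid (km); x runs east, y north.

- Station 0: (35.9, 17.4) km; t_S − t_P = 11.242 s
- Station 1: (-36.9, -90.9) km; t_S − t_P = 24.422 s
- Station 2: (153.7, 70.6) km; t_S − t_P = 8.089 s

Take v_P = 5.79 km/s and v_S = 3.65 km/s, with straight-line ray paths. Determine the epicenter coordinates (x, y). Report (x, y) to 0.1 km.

Distance from S−P lag: d = Δt · v_P v_S / (v_P − v_S) = Δt · (5.79·3.65)/(5.79−3.65) ≈ 9.8755·Δt.
So d_Station 0 = 111.02, d_Station 1 = 241.18, d_Station 2 = 79.88 km.
Circle about each station: (x − 35.9)² + (y − 17.4)² = 111.02²; (x + 36.9)² + (y + 90.9)² = 241.18²; (x − 153.7)² + (y − 70.6)² = 79.88².
Subtracting the Station 0 equation from the Station 1 and Station 2 equations removes the quadratic terms:
-145.6 x − 216.6 y = -37809.50
235.6 x + 106.4 y = 32961.11
Solving the 2×2 system: x ≈ 87.7, y ≈ 115.6 km.

(87.7, 115.6)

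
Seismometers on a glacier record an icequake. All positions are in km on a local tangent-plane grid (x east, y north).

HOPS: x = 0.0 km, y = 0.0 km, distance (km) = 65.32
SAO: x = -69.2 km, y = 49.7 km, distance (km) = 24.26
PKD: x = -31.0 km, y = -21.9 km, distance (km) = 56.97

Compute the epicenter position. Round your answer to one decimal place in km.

x ≈ -59.2 km, y ≈ 27.6 km

Circle about each station: x² + y² = 65.32²; (x + 69.2)² + (y − 49.7)² = 24.26²; (x + 31.0)² + (y + 21.9)² = 56.97².
Subtracting the HOPS equation from the SAO and PKD equations removes the quadratic terms:
-138.4 x + 99.4 y = 10936.88
-62.0 x − 43.8 y = 2461.73
Solving the 2×2 system: x ≈ -59.2, y ≈ 27.6 km.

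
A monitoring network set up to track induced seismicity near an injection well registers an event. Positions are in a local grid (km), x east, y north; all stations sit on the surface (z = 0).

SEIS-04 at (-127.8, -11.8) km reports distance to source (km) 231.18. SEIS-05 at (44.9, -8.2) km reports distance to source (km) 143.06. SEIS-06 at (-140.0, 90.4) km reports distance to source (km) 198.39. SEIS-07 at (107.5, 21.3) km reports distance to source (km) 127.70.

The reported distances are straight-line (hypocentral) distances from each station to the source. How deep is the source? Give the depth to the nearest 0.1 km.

Each station gives a sphere (x−x_i)² + (y−y_i)² + z² = d_i² (stations at z=0).
Subtracting the SEIS-04 sphere from SEIS-05 and SEIS-06: z² cancels, leaving linear equations in x and y:
345.4 x + 7.2 y = 18589.20
-24.4 x + 204.4 y = 25385.68
Solving: x ≈ 51.103, y ≈ 130.296 km (keep extra digits for the depth step; rounded: 51.1, 130.3).
Then from the SEIS-04 sphere: z² = 231.18² − (x + 127.8)² − (y + 11.8)² with x = 51.103, y = 130.296, so z ≈ 35.308 ≈ 35.3 km.

z ≈ 35.3 km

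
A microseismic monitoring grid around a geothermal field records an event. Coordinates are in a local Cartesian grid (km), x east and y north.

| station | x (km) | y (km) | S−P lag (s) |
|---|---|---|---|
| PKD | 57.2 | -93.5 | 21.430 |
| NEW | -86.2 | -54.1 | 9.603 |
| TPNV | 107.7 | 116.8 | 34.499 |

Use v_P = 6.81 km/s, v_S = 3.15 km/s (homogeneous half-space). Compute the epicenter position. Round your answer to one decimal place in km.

Distance from S−P lag: d = Δt · v_P v_S / (v_P − v_S) = Δt · (6.81·3.15)/(6.81−3.15) ≈ 5.8611·Δt.
So d_PKD = 125.60, d_NEW = 56.28, d_TPNV = 202.20 km.
Circle about each station: (x − 57.2)² + (y + 93.5)² = 125.60²; (x + 86.2)² + (y + 54.1)² = 56.28²; (x − 107.7)² + (y − 116.8)² = 202.20².
Subtracting pairs of circle equations eliminates x²+y² and gives linear equations (the radical axes):
-286.8 x + 78.8 y = 10951.08
101.0 x + 420.6 y = -11882.04
Solving the 2×2 system: x ≈ -43.1, y ≈ -17.9 km.

-43.1 km east, -17.9 km north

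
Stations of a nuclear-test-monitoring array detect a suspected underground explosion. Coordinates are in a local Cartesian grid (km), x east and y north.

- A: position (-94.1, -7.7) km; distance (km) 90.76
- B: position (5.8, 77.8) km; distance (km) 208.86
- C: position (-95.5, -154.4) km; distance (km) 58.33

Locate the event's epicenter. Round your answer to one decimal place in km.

Circle about each station: (x + 94.1)² + (y + 7.7)² = 90.76²; (x − 5.8)² + (y − 77.8)² = 208.86²; (x + 95.5)² + (y + 154.4)² = 58.33².
Subtracting the A equation from the B and C equations removes the quadratic terms:
199.8 x + 171.0 y = -38212.74
-2.8 x − 293.4 y = 28880.50
Solving the 2×2 system: x ≈ -107.9, y ≈ -97.4 km.
Check against A (with the unrounded x, y): √((x + 94.1)²+(y + 7.7)²) = 90.76 ≈ 90.76 km. ✓

-107.9 km east, -97.4 km north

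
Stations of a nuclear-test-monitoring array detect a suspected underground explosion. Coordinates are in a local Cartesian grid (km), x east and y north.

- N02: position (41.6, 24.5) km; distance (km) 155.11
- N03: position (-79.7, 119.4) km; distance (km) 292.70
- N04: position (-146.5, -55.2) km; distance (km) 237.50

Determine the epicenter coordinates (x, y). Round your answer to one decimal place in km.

80.3 km east, -125.7 km north

Circle about each station: (x − 41.6)² + (y − 24.5)² = 155.11²; (x + 79.7)² + (y − 119.4)² = 292.70²; (x + 146.5)² + (y + 55.2)² = 237.50².
Subtracting the N02 equation from the N03 and N04 equations removes the quadratic terms:
-242.6 x + 189.8 y = -43336.54
-376.2 x − 159.4 y = -10168.66
Solving the 2×2 system: x ≈ 80.3, y ≈ -125.7 km.
Check against N02 (with the unrounded x, y): √((x − 41.6)²+(y − 24.5)²) = 155.10 ≈ 155.11 km. ✓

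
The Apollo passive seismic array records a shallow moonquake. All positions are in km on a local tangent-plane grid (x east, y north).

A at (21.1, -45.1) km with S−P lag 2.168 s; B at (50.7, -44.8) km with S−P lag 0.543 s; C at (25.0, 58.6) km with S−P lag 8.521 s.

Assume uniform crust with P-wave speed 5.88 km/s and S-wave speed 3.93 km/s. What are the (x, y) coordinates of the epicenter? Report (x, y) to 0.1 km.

Distance from S−P lag: d = Δt · v_P v_S / (v_P − v_S) = Δt · (5.88·3.93)/(5.88−3.93) ≈ 11.8505·Δt.
So d_A = 25.69, d_B = 6.43, d_C = 100.98 km.
Circle about each station: (x − 21.1)² + (y + 45.1)² = 25.69²; (x − 50.7)² + (y + 44.8)² = 6.43²; (x − 25.0)² + (y − 58.6)² = 100.98².
Subtracting the A equation from the B and C equations removes the quadratic terms:
59.2 x + 0.6 y = 2716.94
7.8 x + 207.4 y = -7957.24
Solving the 2×2 system: x ≈ 46.3, y ≈ -40.1 km.

(46.3, -40.1)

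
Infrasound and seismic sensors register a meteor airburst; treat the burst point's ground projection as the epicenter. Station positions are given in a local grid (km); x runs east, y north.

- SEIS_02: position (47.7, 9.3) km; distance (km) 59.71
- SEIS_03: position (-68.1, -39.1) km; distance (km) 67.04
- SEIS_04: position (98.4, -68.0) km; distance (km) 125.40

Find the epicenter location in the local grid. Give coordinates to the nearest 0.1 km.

Circle about each station: (x − 47.7)² + (y − 9.3)² = 59.71²; (x + 68.1)² + (y + 39.1)² = 67.04²; (x − 98.4)² + (y + 68.0)² = 125.40².
Subtracting pairs of circle equations eliminates x²+y² and gives linear equations (the radical axes):
-231.6 x − 96.8 y = 2875.56
101.4 x − 154.6 y = -215.10
Solving the 2×2 system: x ≈ -10.2, y ≈ -5.3 km.

x ≈ -10.2 km, y ≈ -5.3 km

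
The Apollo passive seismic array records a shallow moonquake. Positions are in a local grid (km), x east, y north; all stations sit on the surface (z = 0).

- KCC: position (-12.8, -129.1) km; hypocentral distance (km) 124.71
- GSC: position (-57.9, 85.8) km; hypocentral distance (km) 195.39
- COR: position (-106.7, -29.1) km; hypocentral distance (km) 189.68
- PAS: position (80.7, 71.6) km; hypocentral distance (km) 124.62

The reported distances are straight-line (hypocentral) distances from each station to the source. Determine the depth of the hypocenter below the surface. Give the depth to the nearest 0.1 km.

Each station gives a sphere (x−x_i)² + (y−y_i)² + z² = d_i² (stations at z=0).
Subtracting the KCC sphere from GSC and COR: z² cancels, leaving linear equations in x and y:
-90.2 x + 429.8 y = -28741.27
-187.8 x + 200.0 y = -25024.87
Solving: x ≈ 79.893, y ≈ -50.104 km (keep extra digits for the depth step; rounded: 79.9, -50.1).
Then from the KCC sphere: z² = 124.71² − (x + 12.8)² − (y + 129.1)² with x = 79.893, y = -50.104, so z ≈ 26.837 ≈ 26.8 km.

26.8 km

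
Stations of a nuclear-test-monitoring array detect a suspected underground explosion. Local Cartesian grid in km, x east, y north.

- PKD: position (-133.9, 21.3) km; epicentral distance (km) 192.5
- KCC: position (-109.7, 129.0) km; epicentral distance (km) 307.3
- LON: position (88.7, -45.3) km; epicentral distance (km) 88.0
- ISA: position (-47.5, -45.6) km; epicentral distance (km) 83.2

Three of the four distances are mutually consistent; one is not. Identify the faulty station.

Solve using three stations at a time. Using PKD, LON, ISA (subtract circle equations pairwise → linear system) gives (x, y) ≈ (17.7, -97.4).
Distances from that point to each station vs reported:
  PKD: calculated 192.5 vs reported 192.5 → residual 0.0 km
  KCC: calculated 259.8 vs reported 307.3 → residual 47.5 km
  LON: calculated 88.1 vs reported 88.0 → residual 0.1 km
  ISA: calculated 83.3 vs reported 83.2 → residual 0.1 km
PKD, LON, ISA are mutually consistent (residuals ≈ 0); KCC is off by 47.5 km.

KCC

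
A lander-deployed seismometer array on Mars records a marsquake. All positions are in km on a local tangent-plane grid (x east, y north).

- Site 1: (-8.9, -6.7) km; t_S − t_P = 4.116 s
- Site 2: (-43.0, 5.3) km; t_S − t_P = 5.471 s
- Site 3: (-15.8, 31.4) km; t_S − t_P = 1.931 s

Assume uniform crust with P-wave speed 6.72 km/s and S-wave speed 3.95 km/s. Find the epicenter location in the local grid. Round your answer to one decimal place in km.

x ≈ 2.7 km, y ≈ 31.0 km

Distance from S−P lag: d = Δt · v_P v_S / (v_P − v_S) = Δt · (6.72·3.95)/(6.72−3.95) ≈ 9.5827·Δt.
So d_Site 1 = 39.44, d_Site 2 = 52.43, d_Site 3 = 18.50 km.
Circle about each station: (x + 8.9)² + (y + 6.7)² = 39.44²; (x + 43.0)² + (y − 5.3)² = 52.43²; (x + 15.8)² + (y − 31.4)² = 18.50².
Subtracting pairs of circle equations eliminates x²+y² and gives linear equations (the radical axes):
-68.2 x + 24.0 y = 559.60
-13.8 x + 76.2 y = 2324.76
Solving the 2×2 system: x ≈ 2.7, y ≈ 31.0 km.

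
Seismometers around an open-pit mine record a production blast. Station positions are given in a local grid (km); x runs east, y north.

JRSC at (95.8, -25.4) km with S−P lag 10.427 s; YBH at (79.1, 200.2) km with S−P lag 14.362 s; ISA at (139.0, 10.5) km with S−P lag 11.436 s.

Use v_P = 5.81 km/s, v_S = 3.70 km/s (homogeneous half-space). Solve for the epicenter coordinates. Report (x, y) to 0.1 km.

x ≈ 34.0 km, y ≈ 61.0 km

Distance from S−P lag: d = Δt · v_P v_S / (v_P − v_S) = Δt · (5.81·3.70)/(5.81−3.70) ≈ 10.1882·Δt.
So d_JRSC = 106.23, d_YBH = 146.32, d_ISA = 116.51 km.
Circle about each station: (x − 95.8)² + (y + 25.4)² = 106.23²; (x − 79.1)² + (y − 200.2)² = 146.32²; (x − 139.0)² + (y − 10.5)² = 116.51².
Subtracting the JRSC equation from the YBH and ISA equations removes the quadratic terms:
-33.4 x + 451.2 y = 26389.32
86.4 x + 71.8 y = 7318.68
Solving the 2×2 system: x ≈ 34.0, y ≈ 61.0 km.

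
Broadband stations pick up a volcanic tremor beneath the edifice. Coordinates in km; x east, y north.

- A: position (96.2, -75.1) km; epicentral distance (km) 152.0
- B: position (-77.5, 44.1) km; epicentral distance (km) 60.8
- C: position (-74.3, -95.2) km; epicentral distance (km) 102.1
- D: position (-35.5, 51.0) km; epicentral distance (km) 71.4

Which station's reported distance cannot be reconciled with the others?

Solve using three stations at a time. Using A, B, C (subtract circle equations pairwise → linear system) gives (x, y) ≈ (-36.2, -0.5).
Distances from that point to each station vs reported:
  A: calculated 152.0 vs reported 152.0 → residual 0.0 km
  B: calculated 60.8 vs reported 60.8 → residual 0.0 km
  C: calculated 102.1 vs reported 102.1 → residual 0.0 km
  D: calculated 51.5 vs reported 71.4 → residual 19.9 km
A, B, C are mutually consistent (residuals ≈ 0); D is off by 19.9 km.

D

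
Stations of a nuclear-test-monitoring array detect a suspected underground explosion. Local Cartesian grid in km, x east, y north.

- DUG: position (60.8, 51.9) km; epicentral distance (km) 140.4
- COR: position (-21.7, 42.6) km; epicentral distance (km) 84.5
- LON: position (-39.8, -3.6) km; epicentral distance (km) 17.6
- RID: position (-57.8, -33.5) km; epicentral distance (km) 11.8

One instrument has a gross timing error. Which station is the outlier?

LON

Solve using three stations at a time. Using DUG, COR, RID (subtract circle equations pairwise → linear system) gives (x, y) ≈ (-47.0, -38.0).
Distances from that point to each station vs reported:
  DUG: calculated 140.4 vs reported 140.4 → residual 0.0 km
  COR: calculated 84.5 vs reported 84.5 → residual 0.0 km
  LON: calculated 35.1 vs reported 17.6 → residual 17.5 km
  RID: calculated 11.7 vs reported 11.8 → residual 0.1 km
DUG, COR, RID are mutually consistent (residuals ≈ 0); LON is off by 17.5 km.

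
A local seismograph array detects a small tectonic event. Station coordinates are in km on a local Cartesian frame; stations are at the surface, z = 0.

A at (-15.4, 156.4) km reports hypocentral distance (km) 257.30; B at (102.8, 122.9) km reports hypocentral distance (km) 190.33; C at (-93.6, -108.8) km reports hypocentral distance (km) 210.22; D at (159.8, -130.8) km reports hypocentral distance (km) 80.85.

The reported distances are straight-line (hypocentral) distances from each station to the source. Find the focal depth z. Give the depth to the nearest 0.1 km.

z ≈ 12.5 km

Each station gives a sphere (x−x_i)² + (y−y_i)² + z² = d_i² (stations at z=0).
Subtracting the A sphere from B and C: z² cancels, leaving linear equations in x and y:
236.4 x − 67.0 y = 30951.91
-156.4 x − 530.4 y = 17911.12
Solving: x ≈ 111.999, y ≈ -66.795 km (keep extra digits for the depth step; rounded: 112.0, -66.8).
Then from the A sphere: z² = 257.30² − (x + 15.4)² − (y − 156.4)² with x = 111.999, y = -66.795, so z ≈ 12.521 ≈ 12.5 km.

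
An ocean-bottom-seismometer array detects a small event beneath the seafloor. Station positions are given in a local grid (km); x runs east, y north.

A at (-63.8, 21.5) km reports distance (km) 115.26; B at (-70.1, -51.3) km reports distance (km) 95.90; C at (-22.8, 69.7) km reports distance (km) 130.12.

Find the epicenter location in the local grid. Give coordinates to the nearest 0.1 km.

x ≈ 25.8 km, y ≈ -51.0 km

Circle about each station: (x + 63.8)² + (y − 21.5)² = 115.26²; (x + 70.1)² + (y + 51.3)² = 95.90²; (x + 22.8)² + (y − 69.7)² = 130.12².
Subtracting pairs of circle equations eliminates x²+y² and gives linear equations (the radical axes):
-12.6 x − 145.6 y = 7101.07
82.0 x + 96.4 y = -2801.11
Solving the 2×2 system: x ≈ 25.8, y ≈ -51.0 km.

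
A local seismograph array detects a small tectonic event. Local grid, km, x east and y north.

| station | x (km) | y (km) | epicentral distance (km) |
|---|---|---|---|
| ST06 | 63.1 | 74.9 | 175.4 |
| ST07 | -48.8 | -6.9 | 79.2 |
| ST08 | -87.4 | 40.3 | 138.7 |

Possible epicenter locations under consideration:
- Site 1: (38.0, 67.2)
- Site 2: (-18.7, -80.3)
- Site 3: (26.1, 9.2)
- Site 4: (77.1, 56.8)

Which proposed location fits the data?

For each candidate, compare |candidate − station| to the reported distance:
Site 1: residuals ST06 149.1, ST07 34.9, ST08 10.4 → max 149.1 km
Site 2: residuals ST06 0.0, ST07 0.1, ST08 0.1 → max 0.1 km
Site 3: residuals ST06 100.0, ST07 2.6, ST08 21.0 → max 100.0 km
Site 4: residuals ST06 152.5, ST07 61.9, ST08 26.6 → max 152.5 km
Only Site 2 has all residuals ≈ 0.

Site 2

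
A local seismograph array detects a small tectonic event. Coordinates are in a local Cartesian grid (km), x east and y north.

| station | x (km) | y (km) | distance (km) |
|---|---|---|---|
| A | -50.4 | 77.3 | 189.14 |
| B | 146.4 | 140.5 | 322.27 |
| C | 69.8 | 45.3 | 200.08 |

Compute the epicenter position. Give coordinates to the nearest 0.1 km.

x ≈ -54.1 km, y ≈ -111.8 km

Circle about each station: (x + 50.4)² + (y − 77.3)² = 189.14²; (x − 146.4)² + (y − 140.5)² = 322.27²; (x − 69.8)² + (y − 45.3)² = 200.08².
Subtracting the A equation from the B and C equations removes the quadratic terms:
393.6 x + 126.4 y = -35426.25
240.4 x − 64.0 y = -5849.39
Solving the 2×2 system: x ≈ -54.1, y ≈ -111.8 km.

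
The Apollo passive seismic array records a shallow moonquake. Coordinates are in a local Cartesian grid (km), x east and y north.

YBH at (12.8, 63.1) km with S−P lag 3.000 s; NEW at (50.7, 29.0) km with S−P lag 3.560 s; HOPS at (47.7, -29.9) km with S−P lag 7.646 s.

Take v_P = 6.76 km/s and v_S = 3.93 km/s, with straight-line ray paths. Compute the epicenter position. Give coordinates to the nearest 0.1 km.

Distance from S−P lag: d = Δt · v_P v_S / (v_P − v_S) = Δt · (6.76·3.93)/(6.76−3.93) ≈ 9.3876·Δt.
So d_YBH = 28.16, d_NEW = 33.42, d_HOPS = 71.78 km.
Circle about each station: (x − 12.8)² + (y − 63.1)² = 28.16²; (x − 50.7)² + (y − 29.0)² = 33.42²; (x − 47.7)² + (y + 29.9)² = 71.78².
Subtracting the YBH equation from the NEW and HOPS equations removes the quadratic terms:
75.8 x − 68.2 y = -1057.87
69.8 x − 186.0 y = -5335.53
Solving the 2×2 system: x ≈ 17.9, y ≈ 35.4 km.

17.9 km east, 35.4 km north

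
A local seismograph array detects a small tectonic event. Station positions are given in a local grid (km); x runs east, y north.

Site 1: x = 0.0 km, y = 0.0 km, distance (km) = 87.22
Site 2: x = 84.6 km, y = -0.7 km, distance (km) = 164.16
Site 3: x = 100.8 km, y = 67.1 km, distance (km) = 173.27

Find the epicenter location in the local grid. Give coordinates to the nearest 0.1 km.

Circle about each station: x² + y² = 87.22²; (x − 84.6)² + (y + 0.7)² = 164.16²; (x − 100.8)² + (y − 67.1)² = 173.27².
Subtracting the Site 1 equation from the Site 2 and Site 3 equations removes the quadratic terms:
169.2 x − 1.4 y = -12183.53
201.6 x + 134.2 y = -7752.11
Solving the 2×2 system: x ≈ -71.6, y ≈ 49.8 km.

x ≈ -71.6 km, y ≈ 49.8 km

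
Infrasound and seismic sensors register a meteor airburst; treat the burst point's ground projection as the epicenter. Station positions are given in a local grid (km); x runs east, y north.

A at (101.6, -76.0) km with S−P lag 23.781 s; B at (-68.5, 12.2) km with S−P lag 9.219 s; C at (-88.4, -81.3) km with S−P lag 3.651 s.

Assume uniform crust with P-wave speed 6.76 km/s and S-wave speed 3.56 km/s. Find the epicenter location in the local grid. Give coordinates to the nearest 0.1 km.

Distance from S−P lag: d = Δt · v_P v_S / (v_P − v_S) = Δt · (6.76·3.56)/(6.76−3.56) ≈ 7.5205·Δt.
So d_A = 178.85, d_B = 69.33, d_C = 27.46 km.
Circle about each station: (x − 101.6)² + (y + 76.0)² = 178.85²; (x + 68.5)² + (y − 12.2)² = 69.33²; (x + 88.4)² + (y + 81.3)² = 27.46².
Subtracting pairs of circle equations eliminates x²+y² and gives linear equations (the radical axes):
-340.2 x + 176.4 y = 15923.20
-380.0 x − 10.6 y = 29558.96
Solving the 2×2 system: x ≈ -76.2, y ≈ -56.7 km.

(-76.2, -56.7)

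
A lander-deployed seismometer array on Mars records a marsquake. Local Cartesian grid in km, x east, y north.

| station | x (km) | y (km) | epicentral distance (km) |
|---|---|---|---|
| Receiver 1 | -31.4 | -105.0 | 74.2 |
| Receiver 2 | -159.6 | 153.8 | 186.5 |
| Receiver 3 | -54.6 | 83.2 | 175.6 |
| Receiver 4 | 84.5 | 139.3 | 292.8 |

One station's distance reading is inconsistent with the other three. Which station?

Solve using three stations at a time. Using Receiver 1, Receiver 3, Receiver 4 (subtract circle equations pairwise → linear system) gives (x, y) ≈ (-103.0, -85.6).
Distances from that point to each station vs reported:
  Receiver 1: calculated 74.2 vs reported 74.2 → residual 0.0 km
  Receiver 2: calculated 246.0 vs reported 186.5 → residual 59.5 km
  Receiver 3: calculated 175.6 vs reported 175.6 → residual 0.0 km
  Receiver 4: calculated 292.8 vs reported 292.8 → residual 0.0 km
Receiver 1, Receiver 3, Receiver 4 are mutually consistent (residuals ≈ 0); Receiver 2 is off by 59.5 km.

Receiver 2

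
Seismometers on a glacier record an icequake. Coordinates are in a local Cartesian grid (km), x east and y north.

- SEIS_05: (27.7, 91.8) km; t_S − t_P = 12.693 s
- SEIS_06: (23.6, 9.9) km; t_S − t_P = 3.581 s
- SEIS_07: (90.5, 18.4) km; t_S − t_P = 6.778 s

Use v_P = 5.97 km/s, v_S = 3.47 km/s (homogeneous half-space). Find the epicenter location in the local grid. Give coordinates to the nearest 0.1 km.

Distance from S−P lag: d = Δt · v_P v_S / (v_P − v_S) = Δt · (5.97·3.47)/(5.97−3.47) ≈ 8.2864·Δt.
So d_SEIS_05 = 105.18, d_SEIS_06 = 29.67, d_SEIS_07 = 56.16 km.
Circle about each station: (x − 27.7)² + (y − 91.8)² = 105.18²; (x − 23.6)² + (y − 9.9)² = 29.67²; (x − 90.5)² + (y − 18.4)² = 56.16².
Subtracting the SEIS_05 equation from the SEIS_06 and SEIS_07 equations removes the quadratic terms:
-8.2 x − 163.8 y = 1642.96
125.6 x − 146.8 y = 7243.17
Solving the 2×2 system: x ≈ 43.4, y ≈ -12.2 km.
Check against SEIS_05 (with the unrounded x, y): √((x − 27.7)²+(y − 91.8)²) = 105.18 ≈ 105.18 km. ✓

43.4 km east, -12.2 km north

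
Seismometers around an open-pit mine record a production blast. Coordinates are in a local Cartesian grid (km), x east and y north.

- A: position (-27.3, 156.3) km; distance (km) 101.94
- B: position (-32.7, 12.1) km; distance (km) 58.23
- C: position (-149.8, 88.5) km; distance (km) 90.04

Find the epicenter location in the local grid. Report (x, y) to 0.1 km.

(-64.0, 61.2)

Circle about each station: (x + 27.3)² + (y − 156.3)² = 101.94²; (x + 32.7)² + (y − 12.1)² = 58.23²; (x + 149.8)² + (y − 88.5)² = 90.04².
Subtracting the A equation from the B and C equations removes the quadratic terms:
-10.8 x − 288.4 y = -16958.25
-245.0 x − 135.6 y = 7381.87
Solving the 2×2 system: x ≈ -64.0, y ≈ 61.2 km.
Check against A (with the unrounded x, y): √((x + 27.3)²+(y − 156.3)²) = 101.94 ≈ 101.94 km. ✓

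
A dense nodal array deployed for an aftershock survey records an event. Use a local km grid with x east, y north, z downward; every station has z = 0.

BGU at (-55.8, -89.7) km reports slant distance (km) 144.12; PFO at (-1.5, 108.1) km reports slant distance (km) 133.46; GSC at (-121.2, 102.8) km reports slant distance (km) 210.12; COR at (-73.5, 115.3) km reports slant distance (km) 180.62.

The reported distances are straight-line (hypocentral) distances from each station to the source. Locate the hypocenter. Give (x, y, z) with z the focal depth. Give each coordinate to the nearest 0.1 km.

x ≈ 53.6 km, y ≈ -5.9 km, depth ≈ 42.2 km

Each station gives a sphere (x−x_i)² + (y−y_i)² + z² = d_i² (stations at z=0).
Subtracting the BGU sphere from PFO and GSC: z² cancels, leaving linear equations in x and y:
108.6 x + 395.6 y = 3487.13
-130.8 x + 385.0 y = -9282.29
Solving: x ≈ 53.600, y ≈ -5.900 km (keep extra digits for the depth step; rounded: 53.6, -5.9).
Then from the BGU sphere: z² = 144.12² − (x + 55.8)² − (y + 89.7)² with x = 53.600, y = -5.900, so z ≈ 42.187 ≈ 42.2 km.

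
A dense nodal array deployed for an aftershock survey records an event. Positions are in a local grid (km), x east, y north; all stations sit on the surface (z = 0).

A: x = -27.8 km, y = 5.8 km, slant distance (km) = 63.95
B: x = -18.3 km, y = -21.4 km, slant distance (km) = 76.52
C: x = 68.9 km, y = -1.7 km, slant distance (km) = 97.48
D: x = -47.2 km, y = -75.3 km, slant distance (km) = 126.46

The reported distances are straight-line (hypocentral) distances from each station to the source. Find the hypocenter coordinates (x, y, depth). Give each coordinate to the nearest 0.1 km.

Each station gives a sphere (x−x_i)² + (y−y_i)² + z² = d_i² (stations at z=0).
Subtracting the A sphere from B and C: z² cancels, leaving linear equations in x and y:
19.0 x − 54.4 y = -1779.34
193.4 x − 15.0 y = -1469.13
Solving: x ≈ -5.200, y ≈ 30.892 km (keep extra digits for the depth step; rounded: -5.2, 30.9).
Then from the A sphere: z² = 63.95² − (x + 27.8)² − (y − 5.8)² with x = -5.200, y = 30.892, so z ≈ 54.307 ≈ 54.3 km.
Check against D (with the unrounded solution): distance 126.45 ≈ 126.46 km. ✓

x ≈ -5.2 km, y ≈ 30.9 km, depth ≈ 54.3 km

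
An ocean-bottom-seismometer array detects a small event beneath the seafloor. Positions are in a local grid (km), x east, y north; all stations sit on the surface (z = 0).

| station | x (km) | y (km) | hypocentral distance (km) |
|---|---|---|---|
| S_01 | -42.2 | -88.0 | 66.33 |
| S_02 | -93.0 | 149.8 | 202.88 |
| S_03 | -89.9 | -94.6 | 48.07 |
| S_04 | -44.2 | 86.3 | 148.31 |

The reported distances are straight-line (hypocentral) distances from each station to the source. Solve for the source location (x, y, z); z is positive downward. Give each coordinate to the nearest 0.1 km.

(-93.4, -51.9, 21.8)

Each station gives a sphere (x−x_i)² + (y−y_i)² + z² = d_i² (stations at z=0).
Subtracting the S_01 sphere from S_02 and S_03: z² cancels, leaving linear equations in x and y:
-101.6 x + 475.6 y = -15196.43
-95.4 x − 13.2 y = 9595.27
Solving: x ≈ -93.398, y ≈ -51.904 km (keep extra digits for the depth step; rounded: -93.4, -51.9).
Then from the S_01 sphere: z² = 66.33² − (x + 42.2)² − (y + 88.0)² with x = -93.398, y = -51.904, so z ≈ 21.806 ≈ 21.8 km.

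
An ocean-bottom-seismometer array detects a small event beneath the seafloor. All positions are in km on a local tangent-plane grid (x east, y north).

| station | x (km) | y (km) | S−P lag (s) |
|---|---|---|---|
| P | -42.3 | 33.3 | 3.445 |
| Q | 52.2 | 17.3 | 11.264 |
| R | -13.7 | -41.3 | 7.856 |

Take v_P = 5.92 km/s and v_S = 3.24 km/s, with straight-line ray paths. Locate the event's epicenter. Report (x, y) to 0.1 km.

x ≈ -28.3 km, y ≈ 13.0 km

Distance from S−P lag: d = Δt · v_P v_S / (v_P − v_S) = Δt · (5.92·3.24)/(5.92−3.24) ≈ 7.1570·Δt.
So d_P = 24.66, d_Q = 80.62, d_R = 56.23 km.
Circle about each station: (x + 42.3)² + (y − 33.3)² = 24.66²; (x − 52.2)² + (y − 17.3)² = 80.62²; (x + 13.7)² + (y + 41.3)² = 56.23².
Subtracting pairs of circle equations eliminates x²+y² and gives linear equations (the radical axes):
189.0 x − 32.0 y = -5765.52
57.2 x − 149.2 y = -3558.50
Solving the 2×2 system: x ≈ -28.3, y ≈ 13.0 km.
Check against P (with the unrounded x, y): √((x + 42.3)²+(y − 33.3)²) = 24.66 ≈ 24.66 km. ✓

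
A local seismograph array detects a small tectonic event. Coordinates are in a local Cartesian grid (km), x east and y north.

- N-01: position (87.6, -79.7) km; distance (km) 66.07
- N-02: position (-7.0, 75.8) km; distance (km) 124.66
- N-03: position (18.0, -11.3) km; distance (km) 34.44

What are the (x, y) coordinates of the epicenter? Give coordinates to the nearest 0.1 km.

33.2 km east, -42.2 km north

Circle about each station: (x − 87.6)² + (y + 79.7)² = 66.07²; (x + 7.0)² + (y − 75.8)² = 124.66²; (x − 18.0)² + (y + 11.3)² = 34.44².
Subtracting the N-01 equation from the N-02 and N-03 equations removes the quadratic terms:
-189.2 x + 311.0 y = -19406.08
-139.2 x + 136.8 y = -10395.03
Solving the 2×2 system: x ≈ 33.2, y ≈ -42.2 km.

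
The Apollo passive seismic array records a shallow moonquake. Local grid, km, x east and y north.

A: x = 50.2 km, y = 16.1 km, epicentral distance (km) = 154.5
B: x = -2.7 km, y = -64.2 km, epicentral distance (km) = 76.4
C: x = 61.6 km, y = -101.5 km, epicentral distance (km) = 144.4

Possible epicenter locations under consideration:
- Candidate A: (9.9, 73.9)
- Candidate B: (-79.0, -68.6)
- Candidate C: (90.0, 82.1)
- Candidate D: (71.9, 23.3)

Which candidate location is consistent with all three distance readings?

Candidate B

For each candidate, compare |candidate − station| to the reported distance:
Candidate A: residuals A 84.0, B 62.3, C 38.5 → max 84.0 km
Candidate B: residuals A 0.0, B 0.0, C 0.0 → max 0.0 km
Candidate C: residuals A 77.4, B 96.8, C 41.4 → max 96.8 km
Candidate D: residuals A 131.6, B 38.6, C 19.2 → max 131.6 km
Only Candidate B has all residuals ≈ 0.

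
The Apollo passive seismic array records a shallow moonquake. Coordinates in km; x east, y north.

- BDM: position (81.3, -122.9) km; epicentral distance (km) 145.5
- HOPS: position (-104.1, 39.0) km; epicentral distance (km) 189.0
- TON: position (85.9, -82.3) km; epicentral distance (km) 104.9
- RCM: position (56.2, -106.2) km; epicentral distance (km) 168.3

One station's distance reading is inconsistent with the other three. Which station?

RCM

Solve using three stations at a time. Using BDM, HOPS, TON (subtract circle equations pairwise → linear system) gives (x, y) ≈ (84.2, 22.5).
Distances from that point to each station vs reported:
  BDM: calculated 145.5 vs reported 145.5 → residual 0.0 km
  HOPS: calculated 189.0 vs reported 189.0 → residual 0.0 km
  TON: calculated 104.9 vs reported 104.9 → residual 0.0 km
  RCM: calculated 131.7 vs reported 168.3 → residual 36.6 km
BDM, HOPS, TON are mutually consistent (residuals ≈ 0); RCM is off by 36.6 km.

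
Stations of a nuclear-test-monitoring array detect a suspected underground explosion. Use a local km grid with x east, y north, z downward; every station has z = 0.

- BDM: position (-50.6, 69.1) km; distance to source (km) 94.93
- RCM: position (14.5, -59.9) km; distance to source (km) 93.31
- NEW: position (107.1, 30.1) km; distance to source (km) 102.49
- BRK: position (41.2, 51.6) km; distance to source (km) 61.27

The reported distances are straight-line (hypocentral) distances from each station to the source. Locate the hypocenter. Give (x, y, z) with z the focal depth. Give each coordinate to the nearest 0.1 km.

Each station gives a sphere (x−x_i)² + (y−y_i)² + z² = d_i² (stations at z=0).
Subtracting the BDM sphere from RCM and NEW: z² cancels, leaving linear equations in x and y:
130.2 x − 258.0 y = -3231.96
315.4 x − 78.0 y = 3548.75
Solving: x ≈ 16.396, y ≈ 20.801 km (keep extra digits for the depth step; rounded: 16.4, 20.8).
Then from the BDM sphere: z² = 94.93² − (x + 50.6)² − (y − 69.1)² with x = 16.396, y = 20.801, so z ≈ 46.802 ≈ 46.8 km.

x ≈ 16.4 km, y ≈ 20.8 km, depth ≈ 46.8 km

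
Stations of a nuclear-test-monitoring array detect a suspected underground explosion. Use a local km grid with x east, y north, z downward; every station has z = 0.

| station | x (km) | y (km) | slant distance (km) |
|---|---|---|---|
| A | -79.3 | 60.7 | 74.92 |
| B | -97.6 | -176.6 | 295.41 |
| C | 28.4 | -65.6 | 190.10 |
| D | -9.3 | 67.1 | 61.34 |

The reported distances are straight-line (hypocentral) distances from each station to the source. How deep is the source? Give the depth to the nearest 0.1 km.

Each station gives a sphere (x−x_i)² + (y−y_i)² + z² = d_i² (stations at z=0).
Subtracting the A sphere from B and C: z² cancels, leaving linear equations in x and y:
-36.6 x − 474.6 y = -50913.72
215.4 x − 252.6 y = -35388.06
Solving: x ≈ -35.294, y ≈ 109.999 km (keep extra digits for the depth step; rounded: -35.3, 110.0).
Then from the A sphere: z² = 74.92² − (x + 79.3)² − (y − 60.7)² with x = -35.294, y = 109.999, so z ≈ 35.300 ≈ 35.3 km.

35.3 km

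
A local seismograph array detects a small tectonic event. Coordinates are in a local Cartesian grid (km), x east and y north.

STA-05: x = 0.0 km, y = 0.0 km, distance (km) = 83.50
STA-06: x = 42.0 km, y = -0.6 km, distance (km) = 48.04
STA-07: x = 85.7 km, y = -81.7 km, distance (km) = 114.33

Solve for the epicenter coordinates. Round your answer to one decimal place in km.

x ≈ 77.0 km, y ≈ 32.3 km

Circle about each station: x² + y² = 83.50²; (x − 42.0)² + (y + 0.6)² = 48.04²; (x − 85.7)² + (y + 81.7)² = 114.33².
Subtracting pairs of circle equations eliminates x²+y² and gives linear equations (the radical axes):
84.0 x − 1.2 y = 6428.77
171.4 x − 163.4 y = 7920.28
Solving the 2×2 system: x ≈ 77.0, y ≈ 32.3 km.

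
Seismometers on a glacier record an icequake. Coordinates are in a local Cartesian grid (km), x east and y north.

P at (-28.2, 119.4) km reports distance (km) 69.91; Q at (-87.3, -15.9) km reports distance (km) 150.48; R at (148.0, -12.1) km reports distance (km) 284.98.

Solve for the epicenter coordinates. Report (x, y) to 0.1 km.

(-96.5, 134.3)

Circle about each station: (x + 28.2)² + (y − 119.4)² = 69.91²; (x + 87.3)² + (y + 15.9)² = 150.48²; (x − 148.0)² + (y + 12.1)² = 284.98².
Subtracting pairs of circle equations eliminates x²+y² and gives linear equations (the radical axes):
-118.2 x − 270.6 y = -24934.32
352.4 x − 263.0 y = -69327.38
Solving the 2×2 system: x ≈ -96.5, y ≈ 134.3 km.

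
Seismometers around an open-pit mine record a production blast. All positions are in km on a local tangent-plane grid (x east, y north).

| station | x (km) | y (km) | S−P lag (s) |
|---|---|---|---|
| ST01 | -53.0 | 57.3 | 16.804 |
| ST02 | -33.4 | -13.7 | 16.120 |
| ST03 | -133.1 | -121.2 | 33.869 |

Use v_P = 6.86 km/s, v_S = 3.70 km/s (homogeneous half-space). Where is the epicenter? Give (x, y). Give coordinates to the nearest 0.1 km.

x ≈ 81.5 km, y ≈ 46.0 km

Distance from S−P lag: d = Δt · v_P v_S / (v_P − v_S) = Δt · (6.86·3.70)/(6.86−3.70) ≈ 8.0323·Δt.
So d_ST01 = 134.97, d_ST02 = 129.48, d_ST03 = 272.05 km.
Circle about each station: (x + 53.0)² + (y − 57.3)² = 134.97²; (x + 33.4)² + (y + 13.7)² = 129.48²; (x + 133.1)² + (y + 121.2)² = 272.05².
Subtracting the ST01 equation from the ST02 and ST03 equations removes the quadratic terms:
39.2 x − 142.0 y = -3337.21
-160.2 x − 357.0 y = -29481.54
Solving the 2×2 system: x ≈ 81.5, y ≈ 46.0 km.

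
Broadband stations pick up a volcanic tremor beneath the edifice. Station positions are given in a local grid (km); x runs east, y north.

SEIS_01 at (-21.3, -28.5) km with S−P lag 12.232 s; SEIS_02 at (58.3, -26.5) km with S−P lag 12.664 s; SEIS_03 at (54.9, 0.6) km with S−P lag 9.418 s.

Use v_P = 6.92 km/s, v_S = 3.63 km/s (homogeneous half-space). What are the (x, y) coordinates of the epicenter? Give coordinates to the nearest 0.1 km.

Distance from S−P lag: d = Δt · v_P v_S / (v_P − v_S) = Δt · (6.92·3.63)/(6.92−3.63) ≈ 7.6351·Δt.
So d_SEIS_01 = 93.39, d_SEIS_02 = 96.69, d_SEIS_03 = 71.91 km.
Circle about each station: (x + 21.3)² + (y + 28.5)² = 93.39²; (x − 58.3)² + (y + 26.5)² = 96.69²; (x − 54.9)² + (y − 0.6)² = 71.91².
Subtracting the SEIS_01 equation from the SEIS_02 and SEIS_03 equations removes the quadratic terms:
159.2 x + 4.0 y = 2207.94
152.4 x + 58.2 y = 5299.07
Solving the 2×2 system: x ≈ 12.4, y ≈ 58.6 km.

12.4 km east, 58.6 km north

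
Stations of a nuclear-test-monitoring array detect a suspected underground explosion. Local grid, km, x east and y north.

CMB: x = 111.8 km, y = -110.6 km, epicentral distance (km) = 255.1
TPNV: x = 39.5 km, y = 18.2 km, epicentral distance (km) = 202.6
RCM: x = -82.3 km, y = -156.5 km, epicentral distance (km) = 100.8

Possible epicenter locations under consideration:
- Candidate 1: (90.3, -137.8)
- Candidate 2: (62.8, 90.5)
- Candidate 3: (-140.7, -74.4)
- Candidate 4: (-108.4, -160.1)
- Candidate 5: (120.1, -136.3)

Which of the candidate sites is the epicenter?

Candidate 3

For each candidate, compare |candidate − station| to the reported distance:
Candidate 1: residuals CMB 220.4, TPNV 38.5, RCM 72.8 → max 220.4 km
Candidate 2: residuals CMB 48.1, TPNV 126.6, RCM 185.7 → max 185.7 km
Candidate 3: residuals CMB 0.0, TPNV 0.0, RCM 0.0 → max 0.0 km
Candidate 4: residuals CMB 29.4, TPNV 29.1, RCM 74.5 → max 74.5 km
Candidate 5: residuals CMB 228.1, TPNV 28.3, RCM 102.6 → max 228.1 km
Only Candidate 3 has all residuals ≈ 0.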